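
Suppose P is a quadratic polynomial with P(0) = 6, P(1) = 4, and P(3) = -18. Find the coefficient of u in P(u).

1

Write P(u) = au^2 + bu + c. Substituting each data point gives a linear system:
  c = 6
  a + b + c = 4
  9a + 3b + c = -18
Solving the system yields a = -3, b = 1, c = 6.
So P(u) = -3u² + u + 6.
The coefficient of u is 1.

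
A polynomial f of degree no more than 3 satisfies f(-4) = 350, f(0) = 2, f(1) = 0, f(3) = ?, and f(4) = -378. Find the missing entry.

-154

The 4 known points determine the degree-3 polynomial uniquely.
Write f(n) = an^3 + bn^2 + cn + d. Substituting each data point gives a linear system:
  -64a + 16b - 4c + d = 350
  d = 2
  a + b + c + d = 0
  64a + 16b + 4c + d = -378
Solving the system yields a = -6, b = -1, c = 5, d = 2.
So f(n) = -6n³ - n² + 5n + 2.
Then f(3) = -154.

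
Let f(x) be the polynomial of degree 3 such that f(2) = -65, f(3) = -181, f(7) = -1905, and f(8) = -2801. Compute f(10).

-5361

Using the Lagrange interpolation formula with nodes 2, 3, 7, 8:
  L_0(x) = (x - 3)(x - 7)(x - 8) / -30
  L_1(x) = (x - 2)(x - 7)(x - 8) / 20
  L_2(x) = (x - 2)(x - 3)(x - 8) / -20
  L_3(x) = (x - 2)(x - 3)(x - 7) / 30
Then f(x) = -65·L_0(x) - 181·L_1(x) - 1905·L_2(x) - 2801·L_3(x).
Expanding and collecting terms gives f(x) = -5x³ - 3x² - 6x - 1.
Evaluating at x = 10: f(10) = -5361.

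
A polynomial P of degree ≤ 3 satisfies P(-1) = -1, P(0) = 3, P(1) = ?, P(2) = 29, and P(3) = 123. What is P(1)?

The 4 known points determine the degree-3 polynomial uniquely.
Write P(u) = au^3 + bu^2 + cu + d. Substituting each data point gives a linear system:
  -a + b - c + d = -1
  d = 3
  8a + 4b + 2c + d = 29
  27a + 9b + 3c + d = 123
Solving the system yields a = 6, b = -3, c = -5, d = 3.
So P(u) = 6u^3 - 3u^2 - 5u + 3.
Then P(1) = 1.

1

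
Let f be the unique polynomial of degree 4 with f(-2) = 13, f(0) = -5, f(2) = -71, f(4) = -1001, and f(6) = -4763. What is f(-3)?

Using the Lagrange interpolation formula with nodes -2, 0, 2, 4, 6:
  L_0(u) = u(u - 2)(u - 4)(u - 6) / 384
  L_1(u) = (u + 2)(u - 2)(u - 4)(u - 6) / -96
  L_2(u) = (u + 2)u(u - 4)(u - 6) / 64
  L_3(u) = (u + 2)u(u - 2)(u - 6) / -96
  L_4(u) = (u + 2)u(u - 2)(u - 4) / 384
Then f(u) = 13·L_0(u) - 5·L_1(u) - 71·L_2(u) - 1001·L_3(u) - 4763·L_4(u).
Expanding and collecting terms gives f(u) = -3u^4 - 5u^3 + 6u^2 - u - 5.
Evaluating at u = -3: f(-3) = -56.

-56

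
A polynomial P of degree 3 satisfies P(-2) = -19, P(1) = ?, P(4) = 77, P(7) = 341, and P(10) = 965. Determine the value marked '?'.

11

The 4 known points determine the degree-3 polynomial uniquely.
Write P(s) = as^3 + bs^2 + cs + d. Substituting each data point gives a linear system:
  -8a + 4b - 2c + d = -19
  64a + 16b + 4c + d = 77
  343a + 49b + 7c + d = 341
  1000a + 100b + 10c + d = 965
Solving the system yields a = 1, b = -1, c = 6, d = 5.
So P(s) = s³ - s² + 6s + 5.
Then P(1) = 11.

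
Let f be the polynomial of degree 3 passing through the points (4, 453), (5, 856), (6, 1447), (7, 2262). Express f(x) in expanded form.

Write f(x) = ax^3 + bx^2 + cx + d. Substituting each data point gives a linear system:
  64a + 16b + 4c + d = 453
  125a + 25b + 5c + d = 856
  216a + 36b + 6c + d = 1447
  343a + 49b + 7c + d = 2262
Solving the system yields a = 6, b = 4, c = 1, d = 1.
So f(x) = 6x^3 + 4x^2 + x + 1.
Check: f(6) = 1447. ✓

f(x) = 6x^3 + 4x^2 + x + 1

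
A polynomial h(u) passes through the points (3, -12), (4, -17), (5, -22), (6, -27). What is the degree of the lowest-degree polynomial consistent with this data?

Forward differences of the values at u = 3, 4, 5, 6:
  h  : -12  -17  -22  -27
  Δ  : -5  -5  -5
  Δ^2: 0  0
  Δ^3: 0
The first differences are constant (-5) and nonzero, while all higher differences vanish, so the minimal degree is 1.

1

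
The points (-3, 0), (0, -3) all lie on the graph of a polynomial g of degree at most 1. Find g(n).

Write g(n) = an + b. Substituting each data point gives a linear system:
  -3a + b = 0
  b = -3
Solving the system yields a = -1, b = -3.
So g(n) = -n - 3.
Check: g(0) = -3. ✓

g(n) = -n - 3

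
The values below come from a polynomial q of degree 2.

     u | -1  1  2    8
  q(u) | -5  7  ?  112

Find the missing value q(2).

The 3 known points determine the degree-2 polynomial uniquely.
Write q(u) = au^2 + bu + c. Substituting each data point gives a linear system:
  a - b + c = -5
  a + b + c = 7
  64a + 8b + c = 112
Solving the system yields a = 1, b = 6, c = 0.
So q(u) = u^2 + 6u.
Then q(2) = 16.

16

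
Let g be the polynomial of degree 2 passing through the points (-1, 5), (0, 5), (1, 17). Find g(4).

125

Forward differences of the values at u = -1, 0, 1:
  g  : 5  5  17
  Δ  : 0  12
  Δ^2: 12
The second differences are constant, confirming degree 2.
Interpolating (Newton forward form) and evaluating at u = 4 gives g(4) = 125.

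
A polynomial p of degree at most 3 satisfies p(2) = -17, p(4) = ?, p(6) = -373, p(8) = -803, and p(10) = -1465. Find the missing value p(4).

-127

On equispaced nodes a degree-3 polynomial has vanishing fourth forward difference, so
  p(2) - 4·p(4) + 6·p(6) - 4·p(8) + p(10) = 0.
Substituting the known values and solving for p(4):
  -4·p(4) = 508
  p(4) = -127.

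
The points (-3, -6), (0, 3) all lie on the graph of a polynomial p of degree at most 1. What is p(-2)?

-3

Write p(u) = au + b. Substituting each data point gives a linear system:
  -3a + b = -6
  b = 3
Solving the system yields a = 3, b = 3.
So p(u) = 3u + 3.
Then p(-2) = -3.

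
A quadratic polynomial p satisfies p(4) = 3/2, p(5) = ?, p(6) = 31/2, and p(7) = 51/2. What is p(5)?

The 3 known points determine the degree-2 polynomial uniquely.
Write p(u) = au^2 + bu + c. Substituting each data point gives a linear system:
  16a + 4b + c = 3/2
  36a + 6b + c = 31/2
  49a + 7b + c = 51/2
Solving the system yields a = 1, b = -3, c = -5/2.
So p(u) = u² - 3u - 5/2.
Then p(5) = 15/2.

15/2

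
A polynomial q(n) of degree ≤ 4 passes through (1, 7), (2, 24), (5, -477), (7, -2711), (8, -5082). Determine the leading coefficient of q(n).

-2

Write q(n) = an^4 + bn^3 + cn^2 + dn + e. Substituting each data point gives a linear system:
  a + b + c + d + e = 7
  16a + 8b + 4c + 2d + e = 24
  625a + 125b + 25c + 5d + e = -477
  2401a + 343b + 49c + 7d + e = -2711
  4096a + 512b + 64c + 8d + e = -5082
Solving the system yields a = -2, b = 6, c = 0, d = 5, e = -2.
So q(n) = -2n^4 + 6n^3 + 5n - 2.
The leading coefficient is -2.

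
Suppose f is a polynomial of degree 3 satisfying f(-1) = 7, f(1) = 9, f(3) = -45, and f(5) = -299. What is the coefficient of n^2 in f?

2

Write f(n) = an^3 + bn^2 + cn + d. Substituting each data point gives a linear system:
  -a + b - c + d = 7
  a + b + c + d = 9
  27a + 9b + 3c + d = -45
  125a + 25b + 5c + d = -299
Solving the system yields a = -3, b = 2, c = 4, d = 6.
So f(n) = -3n^3 + 2n^2 + 4n + 6.
The coefficient of n^2 is 2.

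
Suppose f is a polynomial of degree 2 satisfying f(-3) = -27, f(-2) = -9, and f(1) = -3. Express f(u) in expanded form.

Write f(u) = au^2 + bu + c. Substituting each data point gives a linear system:
  9a - 3b + c = -27
  4a - 2b + c = -9
  a + b + c = -3
Solving the system yields a = -4, b = -2, c = 3.
So f(u) = -4u² - 2u + 3.
Check: f(1) = -3. ✓

f(u) = -4u^2 - 2u + 3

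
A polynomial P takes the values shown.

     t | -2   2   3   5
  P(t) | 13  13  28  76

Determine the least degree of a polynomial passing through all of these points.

Divided differences on the nodes -2, 2, 3, 5:
  order 0: 13  13  28  76
  order 1: 0  15  24
  order 2: 3  3
  order 3: 0
The order-2 divided differences are all 3 (nonzero) and every higher order vanishes, so the data lies on a polynomial of degree exactly 2.

2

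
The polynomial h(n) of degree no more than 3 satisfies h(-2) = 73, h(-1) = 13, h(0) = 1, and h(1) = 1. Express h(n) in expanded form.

Write h(n) = an^3 + bn^2 + cn + d. Substituting each data point gives a linear system:
  -8a + 4b - 2c + d = 73
  -a + b - c + d = 13
  d = 1
  a + b + c + d = 1
Solving the system yields a = -6, b = 6, c = 0, d = 1.
So h(n) = -6n³ + 6n² + 1.
Check: h(0) = 1. ✓

h(n) = -6n^3 + 6n^2 + 1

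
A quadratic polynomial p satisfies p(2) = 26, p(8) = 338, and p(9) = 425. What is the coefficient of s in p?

Write p(s) = as^2 + bs + c. Substituting each data point gives a linear system:
  4a + 2b + c = 26
  64a + 8b + c = 338
  81a + 9b + c = 425
Solving the system yields a = 5, b = 2, c = 2.
So p(s) = 5s^2 + 2s + 2.
The coefficient of s is 2.

2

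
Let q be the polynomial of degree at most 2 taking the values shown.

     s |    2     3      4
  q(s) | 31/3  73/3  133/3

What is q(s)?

Using the Lagrange interpolation formula with nodes 2, 3, 4:
  L_0(s) = (s - 3)(s - 4) / 2
  L_1(s) = (s - 2)(s - 4) / -1
  L_2(s) = (s - 2)(s - 3) / 2
Then q(s) = 31/3·L_0(s) + 73/3·L_1(s) + 133/3·L_2(s).
Expanding and collecting terms gives q(s) = 3s^2 - s + 1/3.
Check: q(4) = 133/3. ✓

q(s) = 3s^2 - s + 1/3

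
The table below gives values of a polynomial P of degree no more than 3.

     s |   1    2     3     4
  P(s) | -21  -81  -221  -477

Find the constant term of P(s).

Write P(s) = as^3 + bs^2 + cs + d. Substituting each data point gives a linear system:
  a + b + c + d = -21
  8a + 4b + 2c + d = -81
  27a + 9b + 3c + d = -221
  64a + 16b + 4c + d = -477
Solving the system yields a = -6, b = -4, c = -6, d = -5.
So P(s) = -6s³ - 4s² - 6s - 5.
The constant term is -5.

-5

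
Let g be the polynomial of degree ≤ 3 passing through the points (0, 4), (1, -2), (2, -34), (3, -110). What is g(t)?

g(t) = -3t^3 - 4t^2 + t + 4

Using the Lagrange interpolation formula with nodes 0, 1, 2, 3:
  L_0(t) = (t - 1)(t - 2)(t - 3) / -6
  L_1(t) = t(t - 2)(t - 3) / 2
  L_2(t) = t(t - 1)(t - 3) / -2
  L_3(t) = t(t - 1)(t - 2) / 6
Then g(t) = 4·L_0(t) - 2·L_1(t) - 34·L_2(t) - 110·L_3(t).
Expanding and collecting terms gives g(t) = -3t³ - 4t² + t + 4.
Check: g(0) = 4. ✓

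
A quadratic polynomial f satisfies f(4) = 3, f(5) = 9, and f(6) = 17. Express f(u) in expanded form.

Write f(u) = au^2 + bu + c. Substituting each data point gives a linear system:
  16a + 4b + c = 3
  25a + 5b + c = 9
  36a + 6b + c = 17
Solving the system yields a = 1, b = -3, c = -1.
So f(u) = u² - 3u - 1.
Check: f(4) = 3. ✓

f(u) = u^2 - 3u - 1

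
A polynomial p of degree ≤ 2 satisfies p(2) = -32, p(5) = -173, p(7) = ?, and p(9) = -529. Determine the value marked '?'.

The 3 known points determine the degree-2 polynomial uniquely.
Write p(s) = as^2 + bs + c. Substituting each data point gives a linear system:
  4a + 2b + c = -32
  25a + 5b + c = -173
  81a + 9b + c = -529
Solving the system yields a = -6, b = -5, c = 2.
So p(s) = -6s^2 - 5s + 2.
Then p(7) = -327.

-327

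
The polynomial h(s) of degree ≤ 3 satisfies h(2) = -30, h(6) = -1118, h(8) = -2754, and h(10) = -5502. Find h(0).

-2

Write h(s) = as^3 + bs^2 + cs + d. Substituting each data point gives a linear system:
  8a + 4b + 2c + d = -30
  216a + 36b + 6c + d = -1118
  512a + 64b + 8c + d = -2754
  1000a + 100b + 10c + d = -5502
Solving the system yields a = -6, b = 5, c = 0, d = -2.
So h(s) = -6s^3 + 5s^2 - 2.
Then h(0) = -2.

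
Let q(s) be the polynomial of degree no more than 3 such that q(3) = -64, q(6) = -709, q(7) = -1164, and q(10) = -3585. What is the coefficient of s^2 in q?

4

Write q(s) = as^3 + bs^2 + cs + d. Substituting each data point gives a linear system:
  27a + 9b + 3c + d = -64
  216a + 36b + 6c + d = -709
  343a + 49b + 7c + d = -1164
  1000a + 100b + 10c + d = -3585
Solving the system yields a = -4, b = 4, c = 1, d = 5.
So q(s) = -4s^3 + 4s^2 + s + 5.
The coefficient of s^2 is 4.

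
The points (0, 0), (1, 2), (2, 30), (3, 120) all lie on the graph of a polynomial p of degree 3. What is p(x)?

p(x) = 6x^3 - 5x^2 + x

Write p(x) = ax^3 + bx^2 + cx + d. Substituting each data point gives a linear system:
  d = 0
  a + b + c + d = 2
  8a + 4b + 2c + d = 30
  27a + 9b + 3c + d = 120
Solving the system yields a = 6, b = -5, c = 1, d = 0.
So p(x) = 6x³ - 5x² + x.
Check: p(0) = 0. ✓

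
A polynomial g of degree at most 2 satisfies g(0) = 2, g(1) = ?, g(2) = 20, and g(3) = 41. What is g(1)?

7

The 3 known points determine the degree-2 polynomial uniquely.
Write g(n) = an^2 + bn + c. Substituting each data point gives a linear system:
  c = 2
  4a + 2b + c = 20
  9a + 3b + c = 41
Solving the system yields a = 4, b = 1, c = 2.
So g(n) = 4n^2 + n + 2.
Then g(1) = 7.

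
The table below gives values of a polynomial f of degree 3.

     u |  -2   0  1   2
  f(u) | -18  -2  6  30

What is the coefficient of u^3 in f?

2

Write f(u) = au^3 + bu^2 + cu + d. Substituting each data point gives a linear system:
  -8a + 4b - 2c + d = -18
  d = -2
  a + b + c + d = 6
  8a + 4b + 2c + d = 30
Solving the system yields a = 2, b = 2, c = 4, d = -2.
So f(u) = 2u³ + 2u² + 4u - 2.
The leading coefficient is 2.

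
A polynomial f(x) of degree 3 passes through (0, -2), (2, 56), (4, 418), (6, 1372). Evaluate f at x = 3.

Forward differences of the values at x = 0, 2, 4, 6:
  f  : -2  56  418  1372
  Δ  : 58  362  954
  Δ^2: 304  592
  Δ^3: 288
The third differences are constant, confirming degree 3.
Interpolating (Newton forward form) and evaluating at x = 3 gives f(3) = 181.

181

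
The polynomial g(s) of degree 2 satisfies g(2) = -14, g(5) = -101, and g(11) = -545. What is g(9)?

Write g(s) = as^2 + bs + c. Substituting each data point gives a linear system:
  4a + 2b + c = -14
  25a + 5b + c = -101
  121a + 11b + c = -545
Solving the system yields a = -5, b = 6, c = -6.
So g(s) = -5s² + 6s - 6.
Then g(9) = -357.

-357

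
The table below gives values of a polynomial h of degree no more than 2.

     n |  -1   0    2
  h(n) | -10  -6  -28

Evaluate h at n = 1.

Using the Lagrange interpolation formula with nodes -1, 0, 2:
  L_0(n) = n(n - 2) / 3
  L_1(n) = (n + 1)(n - 2) / -2
  L_2(n) = (n + 1)n / 6
Then h(n) = -10·L_0(n) - 6·L_1(n) - 28·L_2(n).
Expanding and collecting terms gives h(n) = -5n² - n - 6.
Evaluating at n = 1: h(1) = -12.

-12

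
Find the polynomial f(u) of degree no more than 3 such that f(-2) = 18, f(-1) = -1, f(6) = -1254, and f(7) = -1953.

Using the Lagrange interpolation formula with nodes -2, -1, 6, 7:
  L_0(u) = (u + 1)(u - 6)(u - 7) / -72
  L_1(u) = (u + 2)(u - 6)(u - 7) / 56
  L_2(u) = (u + 2)(u + 1)(u - 7) / -56
  L_3(u) = (u + 2)(u + 1)(u - 6) / 72
Then f(u) = 18·L_0(u) - 1·L_1(u) - 1254·L_2(u) - 1953·L_3(u).
Expanding and collecting terms gives f(u) = -5u^3 - 5u^2 + u.
Check: f(6) = -1254. ✓

f(u) = -5u^3 - 5u^2 + u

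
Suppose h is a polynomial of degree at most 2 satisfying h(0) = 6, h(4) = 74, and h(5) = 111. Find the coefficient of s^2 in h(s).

4

Write h(s) = as^2 + bs + c. Substituting each data point gives a linear system:
  c = 6
  16a + 4b + c = 74
  25a + 5b + c = 111
Solving the system yields a = 4, b = 1, c = 6.
So h(s) = 4s² + s + 6.
The leading coefficient is 4.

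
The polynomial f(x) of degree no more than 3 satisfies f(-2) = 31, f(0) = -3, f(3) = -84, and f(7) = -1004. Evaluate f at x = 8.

-1499

Using the Lagrange interpolation formula with nodes -2, 0, 3, 7:
  L_0(x) = x(x - 3)(x - 7) / -90
  L_1(x) = (x + 2)(x - 3)(x - 7) / 42
  L_2(x) = (x + 2)x(x - 7) / -60
  L_3(x) = (x + 2)x(x - 3) / 252
Then f(x) = 31·L_0(x) - 3·L_1(x) - 84·L_2(x) - 1004·L_3(x).
Expanding and collecting terms gives f(x) = -3x³ + x² - 3x - 3.
Evaluating at x = 8: f(8) = -1499.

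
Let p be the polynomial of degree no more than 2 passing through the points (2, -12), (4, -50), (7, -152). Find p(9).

Write p(n) = an^2 + bn + c. Substituting each data point gives a linear system:
  4a + 2b + c = -12
  16a + 4b + c = -50
  49a + 7b + c = -152
Solving the system yields a = -3, b = -1, c = 2.
So p(n) = -3n^2 - n + 2.
Then p(9) = -250.

-250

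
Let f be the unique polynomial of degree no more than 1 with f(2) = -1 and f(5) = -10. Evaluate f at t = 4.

-7

Write f(t) = at + b. Substituting each data point gives a linear system:
  2a + b = -1
  5a + b = -10
Solving the system yields a = -3, b = 5.
So f(t) = -3t + 5.
Then f(4) = -7.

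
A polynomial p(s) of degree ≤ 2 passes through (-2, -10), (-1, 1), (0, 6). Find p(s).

Using the Lagrange interpolation formula with nodes -2, -1, 0:
  L_0(s) = (s + 1)s / 2
  L_1(s) = (s + 2)s / -1
  L_2(s) = (s + 2)(s + 1) / 2
Then p(s) = -10·L_0(s) + 1·L_1(s) + 6·L_2(s).
Expanding and collecting terms gives p(s) = -3s^2 + 2s + 6.
Check: p(-1) = 1. ✓

p(s) = -3s^2 + 2s + 6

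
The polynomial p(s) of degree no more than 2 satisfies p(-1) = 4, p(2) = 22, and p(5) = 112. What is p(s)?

p(s) = 4s^2 + 2s + 2

Write p(s) = as^2 + bs + c. Substituting each data point gives a linear system:
  a - b + c = 4
  4a + 2b + c = 22
  25a + 5b + c = 112
Solving the system yields a = 4, b = 2, c = 2.
So p(s) = 4s² + 2s + 2.
Check: p(5) = 112. ✓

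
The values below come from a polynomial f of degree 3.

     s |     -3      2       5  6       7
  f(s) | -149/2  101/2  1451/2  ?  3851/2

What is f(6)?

2461/2

The 4 known points determine the degree-3 polynomial uniquely.
Write f(s) = as^3 + bs^2 + cs + d. Substituting each data point gives a linear system:
  -27a + 9b - 3c + d = -149/2
  8a + 4b + 2c + d = 101/2
  125a + 25b + 5c + d = 1451/2
  343a + 49b + 7c + d = 3851/2
Solving the system yields a = 5, b = 5, c = -5, d = 1/2.
So f(s) = 5s^3 + 5s^2 - 5s + 1/2.
Then f(6) = 2461/2.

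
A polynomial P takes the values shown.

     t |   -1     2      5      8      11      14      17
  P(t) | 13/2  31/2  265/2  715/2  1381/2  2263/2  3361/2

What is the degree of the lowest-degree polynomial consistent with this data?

2

Forward differences of the values at t = -1, 2, 5, 8, 11, 14, 17:
  P  : 13/2  31/2  265/2  715/2  1381/2  2263/2  3361/2
  Δ  : 9  117  225  333  441  549
  Δ^2: 108  108  108  108  108
  Δ^3: 0  0  0  0
  Δ^4: 0  0  0
  Δ^5: 0  0
  Δ^6: 0
The second differences are constant (108) and nonzero, while all higher differences vanish, so the minimal degree is 2.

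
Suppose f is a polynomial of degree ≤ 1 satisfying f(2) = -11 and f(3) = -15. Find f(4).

-19

Write f(s) = as + b. Substituting each data point gives a linear system:
  2a + b = -11
  3a + b = -15
Solving the system yields a = -4, b = -3.
So f(s) = -4s - 3.
Then f(4) = -19.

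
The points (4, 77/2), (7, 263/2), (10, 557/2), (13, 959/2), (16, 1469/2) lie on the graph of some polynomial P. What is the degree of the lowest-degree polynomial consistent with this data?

Forward differences of the values at n = 4, 7, 10, 13, 16:
  P  : 77/2  263/2  557/2  959/2  1469/2
  Δ  : 93  147  201  255
  Δ^2: 54  54  54
  Δ^3: 0  0
  Δ^4: 0
The second differences are constant (54) and nonzero, while all higher differences vanish, so the minimal degree is 2.

2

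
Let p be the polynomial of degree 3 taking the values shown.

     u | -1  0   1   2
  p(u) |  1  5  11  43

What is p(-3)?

-97

Write p(u) = au^3 + bu^2 + cu + d. Substituting each data point gives a linear system:
  -a + b - c + d = 1
  d = 5
  a + b + c + d = 11
  8a + 4b + 2c + d = 43
Solving the system yields a = 4, b = 1, c = 1, d = 5.
So p(u) = 4u^3 + u^2 + u + 5.
Then p(-3) = -97.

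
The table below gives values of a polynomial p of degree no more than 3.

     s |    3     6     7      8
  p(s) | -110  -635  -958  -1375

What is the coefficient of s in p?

Write p(s) = as^3 + bs^2 + cs + d. Substituting each data point gives a linear system:
  27a + 9b + 3c + d = -110
  216a + 36b + 6c + d = -635
  343a + 49b + 7c + d = -958
  512a + 64b + 8c + d = -1375
Solving the system yields a = -2, b = -5, c = -4, d = 1.
So p(s) = -2s^3 - 5s^2 - 4s + 1.
The coefficient of s is -4.

-4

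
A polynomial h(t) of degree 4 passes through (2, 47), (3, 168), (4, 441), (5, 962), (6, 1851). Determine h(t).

h(t) = t^4 + 2t^3 + 3t^2 + 3t - 3

Using the Lagrange interpolation formula with nodes 2, 3, 4, 5, 6:
  L_0(t) = (t - 3)(t - 4)(t - 5)(t - 6) / 24
  L_1(t) = (t - 2)(t - 4)(t - 5)(t - 6) / -6
  L_2(t) = (t - 2)(t - 3)(t - 5)(t - 6) / 4
  L_3(t) = (t - 2)(t - 3)(t - 4)(t - 6) / -6
  L_4(t) = (t - 2)(t - 3)(t - 4)(t - 5) / 24
Then h(t) = 47·L_0(t) + 168·L_1(t) + 441·L_2(t) + 962·L_3(t) + 1851·L_4(t).
Expanding and collecting terms gives h(t) = t^4 + 2t^3 + 3t^2 + 3t - 3.
Check: h(6) = 1851. ✓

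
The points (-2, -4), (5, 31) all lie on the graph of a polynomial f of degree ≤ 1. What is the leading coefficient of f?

5

Write f(n) = an + b. Substituting each data point gives a linear system:
  -2a + b = -4
  5a + b = 31
Solving the system yields a = 5, b = 6.
So f(n) = 5n + 6.
The leading coefficient is 5.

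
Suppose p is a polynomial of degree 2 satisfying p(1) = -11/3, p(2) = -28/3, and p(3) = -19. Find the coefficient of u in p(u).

1/3

Write p(u) = au^2 + bu + c. Substituting each data point gives a linear system:
  a + b + c = -11/3
  4a + 2b + c = -28/3
  9a + 3b + c = -19
Solving the system yields a = -2, b = 1/3, c = -2.
So p(u) = -2u² + (1/3)u - 2.
The coefficient of u is 1/3.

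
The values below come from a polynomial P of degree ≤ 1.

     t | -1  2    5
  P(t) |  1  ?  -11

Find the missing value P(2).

On equispaced nodes a degree-1 polynomial has vanishing second forward difference, so
  P(-1) - 2·P(2) + P(5) = 0.
Substituting the known values and solving for P(2):
  -2·P(2) = 10
  P(2) = -5.

-5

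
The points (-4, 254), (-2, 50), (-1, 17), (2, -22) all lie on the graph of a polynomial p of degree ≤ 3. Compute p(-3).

123

Using the Lagrange interpolation formula with nodes -4, -2, -1, 2:
  L_0(t) = (t + 2)(t + 1)(t - 2) / -36
  L_1(t) = (t + 4)(t + 1)(t - 2) / 8
  L_2(t) = (t + 4)(t + 2)(t - 2) / -9
  L_3(t) = (t + 4)(t + 2)(t + 1) / 72
Then p(t) = 254·L_0(t) + 50·L_1(t) + 17·L_2(t) - 22·L_3(t).
Expanding and collecting terms gives p(t) = -3t^3 + 2t^2 - 6t + 6.
Evaluating at t = -3: p(-3) = 123.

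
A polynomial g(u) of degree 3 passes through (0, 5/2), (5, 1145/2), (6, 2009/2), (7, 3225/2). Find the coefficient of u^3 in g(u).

Write g(u) = au^3 + bu^2 + cu + d. Substituting each data point gives a linear system:
  d = 5/2
  125a + 25b + 5c + d = 1145/2
  216a + 36b + 6c + d = 2009/2
  343a + 49b + 7c + d = 3225/2
Solving the system yields a = 5, b = -2, c = -1, d = 5/2.
So g(u) = 5u^3 - 2u^2 - u + 5/2.
The leading coefficient is 5.

5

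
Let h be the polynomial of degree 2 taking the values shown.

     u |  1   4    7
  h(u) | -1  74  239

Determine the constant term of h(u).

-6

Write h(u) = au^2 + bu + c. Substituting each data point gives a linear system:
  a + b + c = -1
  16a + 4b + c = 74
  49a + 7b + c = 239
Solving the system yields a = 5, b = 0, c = -6.
So h(u) = 5u^2 - 6.
The constant term is -6.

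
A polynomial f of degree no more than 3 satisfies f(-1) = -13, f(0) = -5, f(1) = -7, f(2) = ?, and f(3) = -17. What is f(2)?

On equispaced nodes a degree-3 polynomial has vanishing fourth forward difference, so
  f(-1) - 4·f(0) + 6·f(1) - 4·f(2) + f(3) = 0.
Substituting the known values and solving for f(2):
  -4·f(2) = 52
  f(2) = -13.

-13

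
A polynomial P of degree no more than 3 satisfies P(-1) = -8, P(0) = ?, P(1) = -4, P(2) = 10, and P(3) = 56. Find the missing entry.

-4

On equispaced nodes a degree-3 polynomial has vanishing fourth forward difference, so
  P(-1) - 4·P(0) + 6·P(1) - 4·P(2) + P(3) = 0.
Substituting the known values and solving for P(0):
  -4·P(0) = 16
  P(0) = -4.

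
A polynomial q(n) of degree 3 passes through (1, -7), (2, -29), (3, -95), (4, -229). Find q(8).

-1925

Write q(n) = an^3 + bn^2 + cn + d. Substituting each data point gives a linear system:
  a + b + c + d = -7
  8a + 4b + 2c + d = -29
  27a + 9b + 3c + d = -95
  64a + 16b + 4c + d = -229
Solving the system yields a = -4, b = 2, c = 0, d = -5.
So q(n) = -4n³ + 2n² - 5.
Then q(8) = -1925.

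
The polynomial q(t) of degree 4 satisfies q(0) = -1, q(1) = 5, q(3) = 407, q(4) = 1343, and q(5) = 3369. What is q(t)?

Write q(t) = at^4 + bt^3 + ct^2 + dt + e. Substituting each data point gives a linear system:
  e = -1
  a + b + c + d + e = 5
  81a + 27b + 9c + 3d + e = 407
  256a + 64b + 16c + 4d + e = 1343
  625a + 125b + 25c + 5d + e = 3369
Solving the system yields a = 6, b = -3, c = -1, d = 4, e = -1.
So q(t) = 6t^4 - 3t^3 - t^2 + 4t - 1.
Check: q(0) = -1. ✓

q(t) = 6t^4 - 3t^3 - t^2 + 4t - 1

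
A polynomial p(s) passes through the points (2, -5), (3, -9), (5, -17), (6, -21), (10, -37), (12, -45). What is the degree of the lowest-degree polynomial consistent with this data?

Divided differences on the nodes 2, 3, 5, 6, 10, 12:
  order 0: -5  -9  -17  -21  -37  -45
  order 1: -4  -4  -4  -4  -4
  order 2: 0  0  0  0
  order 3: 0  0  0
  order 4: 0  0
  order 5: 0
The order-1 divided differences are all -4 (nonzero) and every higher order vanishes, so the data lies on a polynomial of degree exactly 1.

1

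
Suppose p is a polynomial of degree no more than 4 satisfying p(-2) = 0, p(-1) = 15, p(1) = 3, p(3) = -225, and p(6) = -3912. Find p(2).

Using the Lagrange interpolation formula with nodes -2, -1, 1, 3, 6:
  L_0(x) = (x + 1)(x - 1)(x - 3)(x - 6) / 120
  L_1(x) = (x + 2)(x - 1)(x - 3)(x - 6) / -56
  L_2(x) = (x + 2)(x + 1)(x - 3)(x - 6) / 60
  L_3(x) = (x + 2)(x + 1)(x - 1)(x - 6) / -120
  L_4(x) = (x + 2)(x + 1)(x - 1)(x - 3) / 840
Then p(x) = 0·L_0(x) + 15·L_1(x) + 3·L_2(x) - 225·L_3(x) - 3912·L_4(x).
Expanding and collecting terms gives p(x) = -3x^4 - x^3 + 6x^2 - 5x + 6.
Evaluating at x = 2: p(2) = -36.

-36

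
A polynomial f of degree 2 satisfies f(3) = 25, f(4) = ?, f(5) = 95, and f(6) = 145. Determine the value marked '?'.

55

The 3 known points determine the degree-2 polynomial uniquely.
Write f(t) = at^2 + bt + c. Substituting each data point gives a linear system:
  9a + 3b + c = 25
  25a + 5b + c = 95
  36a + 6b + c = 145
Solving the system yields a = 5, b = -5, c = -5.
So f(t) = 5t² - 5t - 5.
Then f(4) = 55.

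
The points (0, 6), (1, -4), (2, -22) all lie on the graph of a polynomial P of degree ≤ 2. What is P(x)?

Using the Lagrange interpolation formula with nodes 0, 1, 2:
  L_0(x) = (x - 1)(x - 2) / 2
  L_1(x) = x(x - 2) / -1
  L_2(x) = x(x - 1) / 2
Then P(x) = 6·L_0(x) - 4·L_1(x) - 22·L_2(x).
Expanding and collecting terms gives P(x) = -4x² - 6x + 6.
Check: P(0) = 6. ✓

P(x) = -4x^2 - 6x + 6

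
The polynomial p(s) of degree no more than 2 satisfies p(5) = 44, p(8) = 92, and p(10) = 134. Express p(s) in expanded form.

p(s) = s^2 + 3s + 4

Write p(s) = as^2 + bs + c. Substituting each data point gives a linear system:
  25a + 5b + c = 44
  64a + 8b + c = 92
  100a + 10b + c = 134
Solving the system yields a = 1, b = 3, c = 4.
So p(s) = s² + 3s + 4.
Check: p(8) = 92. ✓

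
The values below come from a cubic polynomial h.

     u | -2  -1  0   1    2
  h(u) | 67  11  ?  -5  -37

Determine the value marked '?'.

The 4 known points determine the degree-3 polynomial uniquely.
Write h(u) = au^3 + bu^2 + cu + d. Substituting each data point gives a linear system:
  -8a + 4b - 2c + d = 67
  -a + b - c + d = 11
  a + b + c + d = -5
  8a + 4b + 2c + d = -37
Solving the system yields a = -6, b = 4, c = -2, d = -1.
So h(u) = -6u^3 + 4u^2 - 2u - 1.
Then h(0) = -1.

-1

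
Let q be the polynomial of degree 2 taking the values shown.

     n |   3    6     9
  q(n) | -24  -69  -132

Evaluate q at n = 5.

-52

Using the Lagrange interpolation formula with nodes 3, 6, 9:
  L_0(n) = (n - 6)(n - 9) / 18
  L_1(n) = (n - 3)(n - 9) / -9
  L_2(n) = (n - 3)(n - 6) / 18
Then q(n) = -24·L_0(n) - 69·L_1(n) - 132·L_2(n).
Expanding and collecting terms gives q(n) = -n^2 - 6n + 3.
Evaluating at n = 5: q(5) = -52.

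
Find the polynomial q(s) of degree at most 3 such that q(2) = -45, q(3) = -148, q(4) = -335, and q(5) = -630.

Write q(s) = as^3 + bs^2 + cs + d. Substituting each data point gives a linear system:
  8a + 4b + 2c + d = -45
  27a + 9b + 3c + d = -148
  64a + 16b + 4c + d = -335
  125a + 25b + 5c + d = -630
Solving the system yields a = -4, b = -6, c = 3, d = 5.
So q(s) = -4s^3 - 6s^2 + 3s + 5.
Check: q(5) = -630. ✓

q(s) = -4s^3 - 6s^2 + 3s + 5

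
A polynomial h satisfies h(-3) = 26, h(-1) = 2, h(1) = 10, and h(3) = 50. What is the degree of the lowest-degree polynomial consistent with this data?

Forward differences of the values at u = -3, -1, 1, 3:
  h  : 26  2  10  50
  Δ  : -24  8  40
  Δ^2: 32  32
  Δ^3: 0
The second differences are constant (32) and nonzero, while all higher differences vanish, so the minimal degree is 2.

2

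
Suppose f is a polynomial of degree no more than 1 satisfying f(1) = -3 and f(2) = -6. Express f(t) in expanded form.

Using the Lagrange interpolation formula with nodes 1, 2:
  L_0(t) = (t - 2) / -1
  L_1(t) = (t - 1) / 1
Then f(t) = -3·L_0(t) - 6·L_1(t).
Expanding and collecting terms gives f(t) = -3t.
Check: f(2) = -6. ✓

f(t) = -3t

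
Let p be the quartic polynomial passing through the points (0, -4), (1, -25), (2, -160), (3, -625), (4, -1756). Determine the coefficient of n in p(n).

Write p(n) = an^4 + bn^3 + cn^2 + dn + e. Substituting each data point gives a linear system:
  e = -4
  a + b + c + d + e = -25
  16a + 8b + 4c + 2d + e = -160
  81a + 27b + 9c + 3d + e = -625
  256a + 64b + 16c + 4d + e = -1756
Solving the system yields a = -5, b = -6, c = -4, d = -6, e = -4.
So p(n) = -5n⁴ - 6n³ - 4n² - 6n - 4.
The coefficient of n is -6.

-6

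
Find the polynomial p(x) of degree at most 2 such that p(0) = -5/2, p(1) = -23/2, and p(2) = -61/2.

Using the Lagrange interpolation formula with nodes 0, 1, 2:
  L_0(x) = (x - 1)(x - 2) / 2
  L_1(x) = x(x - 2) / -1
  L_2(x) = x(x - 1) / 2
Then p(x) = -5/2·L_0(x) - 23/2·L_1(x) - 61/2·L_2(x).
Expanding and collecting terms gives p(x) = -5x^2 - 4x - 5/2.
Check: p(0) = -5/2. ✓

p(x) = -5x^2 - 4x - 5/2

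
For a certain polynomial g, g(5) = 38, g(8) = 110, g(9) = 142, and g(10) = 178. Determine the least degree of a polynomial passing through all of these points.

2

Divided differences on the nodes 5, 8, 9, 10:
  order 0: 38  110  142  178
  order 1: 24  32  36
  order 2: 2  2
  order 3: 0
The order-2 divided differences are all 2 (nonzero) and every higher order vanishes, so the data lies on a polynomial of degree exactly 2.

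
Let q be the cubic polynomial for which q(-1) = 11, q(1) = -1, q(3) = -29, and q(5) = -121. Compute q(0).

4

Using the Lagrange interpolation formula with nodes -1, 1, 3, 5:
  L_0(u) = (u - 1)(u - 3)(u - 5) / -48
  L_1(u) = (u + 1)(u - 3)(u - 5) / 16
  L_2(u) = (u + 1)(u - 1)(u - 5) / -16
  L_3(u) = (u + 1)(u - 1)(u - 3) / 48
Then q(u) = 11·L_0(u) - 1·L_1(u) - 29·L_2(u) - 121·L_3(u).
Expanding and collecting terms gives q(u) = -u^3 + u^2 - 5u + 4.
Evaluating at u = 0: q(0) = 4.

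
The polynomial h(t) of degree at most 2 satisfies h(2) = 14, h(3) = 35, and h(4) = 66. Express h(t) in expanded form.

h(t) = 5t^2 - 4t + 2

Write h(t) = at^2 + bt + c. Substituting each data point gives a linear system:
  4a + 2b + c = 14
  9a + 3b + c = 35
  16a + 4b + c = 66
Solving the system yields a = 5, b = -4, c = 2.
So h(t) = 5t^2 - 4t + 2.
Check: h(2) = 14. ✓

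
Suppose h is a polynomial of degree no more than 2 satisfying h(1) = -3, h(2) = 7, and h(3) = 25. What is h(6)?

Forward differences of the values at x = 1, 2, 3:
  h  : -3  7  25
  Δ  : 10  18
  Δ^2: 8
The second differences are constant, confirming degree 2.
Interpolating (Newton forward form) and evaluating at x = 6 gives h(6) = 127.

127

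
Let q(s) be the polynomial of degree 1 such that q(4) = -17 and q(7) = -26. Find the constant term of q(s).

Write q(s) = as + b. Substituting each data point gives a linear system:
  4a + b = -17
  7a + b = -26
Solving the system yields a = -3, b = -5.
So q(s) = -3s - 5.
The constant term is -5.

-5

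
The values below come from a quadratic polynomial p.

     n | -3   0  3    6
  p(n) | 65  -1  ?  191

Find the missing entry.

On equispaced nodes a degree-2 polynomial has vanishing third forward difference, so
  - p(-3) + 3·p(0) - 3·p(3) + p(6) = 0.
Substituting the known values and solving for p(3):
  -3·p(3) = -123
  p(3) = 41.

41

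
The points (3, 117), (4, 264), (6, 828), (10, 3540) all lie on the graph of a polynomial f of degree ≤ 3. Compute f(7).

Using the Lagrange interpolation formula with nodes 3, 4, 6, 10:
  L_0(n) = (n - 4)(n - 6)(n - 10) / -21
  L_1(n) = (n - 3)(n - 6)(n - 10) / 12
  L_2(n) = (n - 3)(n - 4)(n - 10) / -24
  L_3(n) = (n - 3)(n - 4)(n - 6) / 168
Then f(n) = 117·L_0(n) + 264·L_1(n) + 828·L_2(n) + 3540·L_3(n).
Expanding and collecting terms gives f(n) = 3n³ + 6n² - 6n.
Evaluating at n = 7: f(7) = 1281.

1281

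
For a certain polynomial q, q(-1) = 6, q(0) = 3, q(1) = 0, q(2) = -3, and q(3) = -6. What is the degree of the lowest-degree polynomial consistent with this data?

1

Forward differences of the values at u = -1, 0, 1, 2, 3:
  q  : 6  3  0  -3  -6
  Δ  : -3  -3  -3  -3
  Δ^2: 0  0  0
  Δ^3: 0  0
  Δ^4: 0
The first differences are constant (-3) and nonzero, while all higher differences vanish, so the minimal degree is 1.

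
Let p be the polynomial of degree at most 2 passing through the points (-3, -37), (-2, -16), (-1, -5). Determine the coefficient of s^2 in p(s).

Write p(s) = as^2 + bs + c. Substituting each data point gives a linear system:
  9a - 3b + c = -37
  4a - 2b + c = -16
  a - b + c = -5
Solving the system yields a = -5, b = -4, c = -4.
So p(s) = -5s^2 - 4s - 4.
The leading coefficient is -5.

-5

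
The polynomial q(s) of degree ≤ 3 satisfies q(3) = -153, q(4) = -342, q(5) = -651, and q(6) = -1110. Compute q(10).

-5046

Forward differences of the values at s = 3, 4, 5, 6:
  q  : -153  -342  -651  -1110
  Δ  : -189  -309  -459
  Δ^2: -120  -150
  Δ^3: -30
The third differences are constant, confirming degree 3.
Interpolating (Newton forward form) and evaluating at s = 10 gives q(10) = -5046.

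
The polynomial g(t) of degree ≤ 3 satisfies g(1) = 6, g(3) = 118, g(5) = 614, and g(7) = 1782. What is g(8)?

Write g(t) = at^3 + bt^2 + ct + d. Substituting each data point gives a linear system:
  a + b + c + d = 6
  27a + 9b + 3c + d = 118
  125a + 25b + 5c + d = 614
  343a + 49b + 7c + d = 1782
Solving the system yields a = 6, b = -6, c = 2, d = 4.
So g(t) = 6t^3 - 6t^2 + 2t + 4.
Then g(8) = 2708.

2708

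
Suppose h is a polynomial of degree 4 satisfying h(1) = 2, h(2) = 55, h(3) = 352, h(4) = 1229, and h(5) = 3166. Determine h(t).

h(t) = 6t^4 - 4t^3 - 4t^2 + 3t + 1

Write h(t) = at^4 + bt^3 + ct^2 + dt + e. Substituting each data point gives a linear system:
  a + b + c + d + e = 2
  16a + 8b + 4c + 2d + e = 55
  81a + 27b + 9c + 3d + e = 352
  256a + 64b + 16c + 4d + e = 1229
  625a + 125b + 25c + 5d + e = 3166
Solving the system yields a = 6, b = -4, c = -4, d = 3, e = 1.
So h(t) = 6t^4 - 4t^3 - 4t^2 + 3t + 1.
Check: h(5) = 3166. ✓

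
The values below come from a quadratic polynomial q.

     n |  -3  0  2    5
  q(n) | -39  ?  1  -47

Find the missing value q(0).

The 3 known points determine the degree-2 polynomial uniquely.
Write q(n) = an^2 + bn + c. Substituting each data point gives a linear system:
  9a - 3b + c = -39
  4a + 2b + c = 1
  25a + 5b + c = -47
Solving the system yields a = -3, b = 5, c = 3.
So q(n) = -3n² + 5n + 3.
Then q(0) = 3.

3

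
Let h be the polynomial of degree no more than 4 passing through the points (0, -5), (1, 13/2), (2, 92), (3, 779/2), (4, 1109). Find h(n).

Write h(n) = an^4 + bn^3 + cn^2 + dn + e. Substituting each data point gives a linear system:
  e = -5
  a + b + c + d + e = 13/2
  16a + 8b + 4c + 2d + e = 92
  81a + 27b + 9c + 3d + e = 779/2
  256a + 64b + 16c + 4d + e = 1109
Solving the system yields a = 3, b = 5, c = 1, d = 5/2, e = -5.
So h(n) = 3n⁴ + 5n³ + n² + (5/2)n - 5.
Check: h(3) = 779/2. ✓

h(n) = 3n^4 + 5n^3 + n^2 + (5/2)n - 5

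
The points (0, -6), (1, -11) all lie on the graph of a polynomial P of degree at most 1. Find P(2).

Using the Lagrange interpolation formula with nodes 0, 1:
  L_0(t) = (t - 1) / -1
  L_1(t) = t / 1
Then P(t) = -6·L_0(t) - 11·L_1(t).
Expanding and collecting terms gives P(t) = -5t - 6.
Evaluating at t = 2: P(2) = -16.

-16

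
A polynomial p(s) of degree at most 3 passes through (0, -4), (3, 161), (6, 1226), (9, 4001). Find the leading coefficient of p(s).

5

Write p(s) = as^3 + bs^2 + cs + d. Substituting each data point gives a linear system:
  d = -4
  27a + 9b + 3c + d = 161
  216a + 36b + 6c + d = 1226
  729a + 81b + 9c + d = 4001
Solving the system yields a = 5, b = 5, c = -5, d = -4.
So p(s) = 5s^3 + 5s^2 - 5s - 4.
The leading coefficient is 5.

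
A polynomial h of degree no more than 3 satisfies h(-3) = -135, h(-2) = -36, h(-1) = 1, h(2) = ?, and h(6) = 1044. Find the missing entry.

40

The 4 known points determine the degree-3 polynomial uniquely.
Write h(t) = at^3 + bt^2 + ct + d. Substituting each data point gives a linear system:
  -27a + 9b - 3c + d = -135
  -8a + 4b - 2c + d = -36
  -a + b - c + d = 1
  216a + 36b + 6c + d = 1044
Solving the system yields a = 5, b = -1, c = -1, d = 6.
So h(t) = 5t³ - t² - t + 6.
Then h(2) = 40.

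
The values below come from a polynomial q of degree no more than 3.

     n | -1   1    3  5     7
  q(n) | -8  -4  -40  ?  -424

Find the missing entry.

On equispaced nodes a degree-3 polynomial has vanishing fourth forward difference, so
  q(-1) - 4·q(1) + 6·q(3) - 4·q(5) + q(7) = 0.
Substituting the known values and solving for q(5):
  -4·q(5) = 656
  q(5) = -164.

-164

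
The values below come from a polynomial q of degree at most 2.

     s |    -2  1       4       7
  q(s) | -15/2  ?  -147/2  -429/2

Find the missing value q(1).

-9/2

On equispaced nodes a degree-2 polynomial has vanishing third forward difference, so
  - q(-2) + 3·q(1) - 3·q(4) + q(7) = 0.
Substituting the known values and solving for q(1):
  3·q(1) = -27/2
  q(1) = -9/2.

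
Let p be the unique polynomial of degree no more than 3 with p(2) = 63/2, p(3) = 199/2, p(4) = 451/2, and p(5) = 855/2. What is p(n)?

Write p(n) = an^3 + bn^2 + cn + d. Substituting each data point gives a linear system:
  8a + 4b + 2c + d = 63/2
  27a + 9b + 3c + d = 199/2
  64a + 16b + 4c + d = 451/2
  125a + 25b + 5c + d = 855/2
Solving the system yields a = 3, b = 2, c = 1, d = -5/2.
So p(n) = 3n^3 + 2n^2 + n - 5/2.
Check: p(3) = 199/2. ✓

p(n) = 3n^3 + 2n^2 + n - 5/2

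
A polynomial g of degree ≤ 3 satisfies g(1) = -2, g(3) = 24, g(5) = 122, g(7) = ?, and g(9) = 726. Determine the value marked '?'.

340

On equispaced nodes a degree-3 polynomial has vanishing fourth forward difference, so
  g(1) - 4·g(3) + 6·g(5) - 4·g(7) + g(9) = 0.
Substituting the known values and solving for g(7):
  -4·g(7) = -1360
  g(7) = 340.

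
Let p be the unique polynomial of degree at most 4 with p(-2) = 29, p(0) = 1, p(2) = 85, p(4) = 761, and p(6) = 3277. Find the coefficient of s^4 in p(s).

Write p(s) = as^4 + bs^3 + cs^2 + ds + e. Substituting each data point gives a linear system:
  16a - 8b + 4c - 2d + e = 29
  e = 1
  16a + 8b + 4c + 2d + e = 85
  256a + 64b + 16c + 4d + e = 761
  1296a + 216b + 36c + 6d + e = 3277
Solving the system yields a = 2, b = 2, c = 6, d = 6, e = 1.
So p(s) = 2s^4 + 2s^3 + 6s^2 + 6s + 1.
The leading coefficient is 2.

2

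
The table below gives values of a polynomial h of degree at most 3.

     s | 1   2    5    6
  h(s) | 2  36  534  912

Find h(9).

3018

Using the Lagrange interpolation formula with nodes 1, 2, 5, 6:
  L_0(s) = (s - 2)(s - 5)(s - 6) / -20
  L_1(s) = (s - 1)(s - 5)(s - 6) / 12
  L_2(s) = (s - 1)(s - 2)(s - 6) / -12
  L_3(s) = (s - 1)(s - 2)(s - 5) / 20
Then h(s) = 2·L_0(s) + 36·L_1(s) + 534·L_2(s) + 912·L_3(s).
Expanding and collecting terms gives h(s) = 4s^3 + s^2 + 3s - 6.
Evaluating at s = 9: h(9) = 3018.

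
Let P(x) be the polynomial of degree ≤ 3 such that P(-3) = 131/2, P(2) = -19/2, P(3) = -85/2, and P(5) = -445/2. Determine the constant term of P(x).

Write P(x) = ax^3 + bx^2 + cx + d. Substituting each data point gives a linear system:
  -27a + 9b - 3c + d = 131/2
  8a + 4b + 2c + d = -19/2
  27a + 9b + 3c + d = -85/2
  125a + 25b + 5c + d = -445/2
Solving the system yields a = -2, b = 1, c = 0, d = 5/2.
So P(x) = -2x³ + x² + 5/2.
The constant term is 5/2.

5/2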